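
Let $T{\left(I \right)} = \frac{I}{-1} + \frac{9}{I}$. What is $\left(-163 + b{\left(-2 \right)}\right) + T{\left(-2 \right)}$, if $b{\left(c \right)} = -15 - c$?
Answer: $- \frac{357}{2} \approx -178.5$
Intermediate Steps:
$T{\left(I \right)} = - I + \frac{9}{I}$ ($T{\left(I \right)} = I \left(-1\right) + \frac{9}{I} = - I + \frac{9}{I}$)
$\left(-163 + b{\left(-2 \right)}\right) + T{\left(-2 \right)} = \left(-163 - 13\right) + \left(\left(-1\right) \left(-2\right) + \frac{9}{-2}\right) = \left(-163 + \left(-15 + 2\right)\right) + \left(2 + 9 \left(- \frac{1}{2}\right)\right) = \left(-163 - 13\right) + \left(2 - \frac{9}{2}\right) = -176 - \frac{5}{2} = - \frac{357}{2}$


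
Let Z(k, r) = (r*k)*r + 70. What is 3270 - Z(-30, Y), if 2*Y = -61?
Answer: 62215/2 ≈ 31108.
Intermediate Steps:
Y = -61/2 (Y = (1/2)*(-61) = -61/2 ≈ -30.500)
Z(k, r) = 70 + k*r**2 (Z(k, r) = (k*r)*r + 70 = k*r**2 + 70 = 70 + k*r**2)
3270 - Z(-30, Y) = 3270 - (70 - 30*(-61/2)**2) = 3270 - (70 - 30*3721/4) = 3270 - (70 - 55815/2) = 3270 - 1*(-55675/2) = 3270 + 55675/2 = 62215/2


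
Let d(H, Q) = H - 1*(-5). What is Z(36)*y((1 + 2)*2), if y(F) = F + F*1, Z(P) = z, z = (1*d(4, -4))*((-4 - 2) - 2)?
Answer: -864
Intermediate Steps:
d(H, Q) = 5 + H (d(H, Q) = H + 5 = 5 + H)
z = -72 (z = (1*(5 + 4))*((-4 - 2) - 2) = (1*9)*(-6 - 2) = 9*(-8) = -72)
Z(P) = -72
y(F) = 2*F (y(F) = F + F = 2*F)
Z(36)*y((1 + 2)*2) = -144*(1 + 2)*2 = -144*3*2 = -144*6 = -72*12 = -864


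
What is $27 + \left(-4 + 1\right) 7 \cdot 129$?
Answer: $-2682$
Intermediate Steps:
$27 + \left(-4 + 1\right) 7 \cdot 129 = 27 + \left(-3\right) 7 \cdot 129 = 27 - 2709 = -2682$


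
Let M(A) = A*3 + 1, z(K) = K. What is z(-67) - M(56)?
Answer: -236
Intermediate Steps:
M(A) = 1 + 3*A (M(A) = 3*A + 1 = 1 + 3*A)
z(-67) - M(56) = -67 - (1 + 3*56) = -67 - (1 + 168) = -67 - 1*169 = -67 - 169 = -236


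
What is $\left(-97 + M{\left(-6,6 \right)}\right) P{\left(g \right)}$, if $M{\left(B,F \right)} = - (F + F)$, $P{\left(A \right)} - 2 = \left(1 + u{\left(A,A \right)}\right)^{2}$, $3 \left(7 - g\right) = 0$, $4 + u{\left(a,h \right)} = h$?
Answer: $-1962$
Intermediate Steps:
$u{\left(a,h \right)} = -4 + h$
$g = 7$ ($g = 7 - 0 = 7 + 0 = 7$)
$P{\left(A \right)} = 2 + \left(-3 + A\right)^{2}$ ($P{\left(A \right)} = 2 + \left(1 + \left(-4 + A\right)\right)^{2} = 2 + \left(-3 + A\right)^{2}$)
$M{\left(B,F \right)} = - 2 F$
$\left(-97 + M{\left(-6,6 \right)}\right) P{\left(g \right)} = \left(-97 - 12\right) \left(2 + \left(-3 + 7\right)^{2}\right) = \left(-97 - 12\right) \left(2 + 4^{2}\right) = - 109 \left(2 + 16\right) = \left(-109\right) 18 = -1962$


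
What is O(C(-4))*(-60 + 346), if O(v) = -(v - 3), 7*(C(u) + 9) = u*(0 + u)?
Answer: 19448/7 ≈ 2778.3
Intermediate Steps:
C(u) = -9 + u**2/7 (C(u) = -9 + (u*(0 + u))/7 = -9 + (u*u)/7 = -9 + u**2/7)
O(v) = 3 - v (O(v) = -(-3 + v) = 3 - v)
O(C(-4))*(-60 + 346) = (3 - (-9 + (1/7)*(-4)**2))*(-60 + 346) = (3 - (-9 + (1/7)*16))*286 = (3 - (-9 + 16/7))*286 = (3 - 1*(-47/7))*286 = (3 + 47/7)*286 = (68/7)*286 = 19448/7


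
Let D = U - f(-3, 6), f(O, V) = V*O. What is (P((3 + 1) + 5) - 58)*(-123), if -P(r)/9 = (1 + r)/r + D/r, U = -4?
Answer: 10086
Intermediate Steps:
f(O, V) = O*V
D = 14 (D = -4 - (-3)*6 = -4 - 1*(-18) = -4 + 18 = 14)
P(r) = -126/r - 9*(1 + r)/r (P(r) = -9*((1 + r)/r + 14/r) = -9*(14/r + (1 + r)/r) = -126/r - 9*(1 + r)/r)
(P((3 + 1) + 5) - 58)*(-123) = ((-9 - 135/((3 + 1) + 5)) - 58)*(-123) = ((-9 - 135/(4 + 5)) - 58)*(-123) = ((-9 - 135/9) - 58)*(-123) = ((-9 - 135*1/9) - 58)*(-123) = ((-9 - 15) - 58)*(-123) = (-24 - 58)*(-123) = -82*(-123) = 10086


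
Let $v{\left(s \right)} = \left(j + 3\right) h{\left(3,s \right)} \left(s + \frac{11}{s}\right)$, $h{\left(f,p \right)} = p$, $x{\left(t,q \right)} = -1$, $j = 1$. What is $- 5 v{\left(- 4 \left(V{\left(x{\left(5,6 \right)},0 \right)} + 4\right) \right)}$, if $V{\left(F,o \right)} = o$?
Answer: $-5340$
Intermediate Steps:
$v{\left(s \right)} = 4 s \left(s + \frac{11}{s}\right)$ ($v{\left(s \right)} = \left(1 + 3\right) s \left(s + \frac{11}{s}\right) = 4 s \left(s + \frac{11}{s}\right)$)
$- 5 v{\left(- 4 \left(V{\left(x{\left(5,6 \right)},0 \right)} + 4\right) \right)} = - 5 \left(44 + 4 \left(- 4 \left(0 + 4\right)\right)^{2}\right) = - 5 \left(44 + 4 \left(\left(-4\right) 4\right)^{2}\right) = - 5 \left(44 + 4 \left(-16\right)^{2}\right) = - 5 \left(44 + 4 \cdot 256\right) = - 5 \left(44 + 1024\right) = \left(-5\right) 1068 = -5340$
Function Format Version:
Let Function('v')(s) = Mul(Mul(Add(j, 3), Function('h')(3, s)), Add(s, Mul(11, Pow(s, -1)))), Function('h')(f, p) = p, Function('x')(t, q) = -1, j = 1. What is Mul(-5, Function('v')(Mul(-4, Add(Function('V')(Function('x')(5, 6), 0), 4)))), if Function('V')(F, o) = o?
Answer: -5340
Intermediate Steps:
Function('v')(s) = Mul(4, s, Add(s, Mul(11, Pow(s, -1)))) (Function('v')(s) = Mul(Mul(Add(1, 3), s), Add(s, Mul(11, Pow(s, -1)))) = Mul(Mul(4, s), Add(s, Mul(11, Pow(s, -1)))) = Mul(4, s, Add(s, Mul(11, Pow(s, -1)))))
Mul(-5, Function('v')(Mul(-4, Add(Function('V')(Function('x')(5, 6), 0), 4)))) = Mul(-5, Add(44, Mul(4, Pow(Mul(-4, Add(0, 4)), 2)))) = Mul(-5, Add(44, Mul(4, Pow(Mul(-4, 4), 2)))) = Mul(-5, Add(44, Mul(4, Pow(-16, 2)))) = Mul(-5, Add(44, Mul(4, 256))) = Mul(-5, Add(44, 1024)) = Mul(-5, 1068) = -5340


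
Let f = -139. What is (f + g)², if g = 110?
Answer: 841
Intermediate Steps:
(f + g)² = (-139 + 110)² = (-29)² = 841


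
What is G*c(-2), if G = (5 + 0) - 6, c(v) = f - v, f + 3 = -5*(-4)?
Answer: -19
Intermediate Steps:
f = 17 (f = -3 - 5*(-4) = -3 + 20 = 17)
c(v) = 17 - v
G = -1 (G = 5 - 6 = -1)
G*c(-2) = -(17 - 1*(-2)) = -(17 + 2) = -1*19 = -19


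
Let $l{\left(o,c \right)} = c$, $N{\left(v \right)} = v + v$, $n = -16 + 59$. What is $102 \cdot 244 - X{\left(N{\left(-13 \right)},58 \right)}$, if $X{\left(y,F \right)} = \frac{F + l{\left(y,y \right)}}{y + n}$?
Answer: $\frac{423064}{17} \approx 24886.0$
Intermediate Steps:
$n = 43$
$N{\left(v \right)} = 2 v$
$X{\left(y,F \right)} = \frac{F + y}{43 + y}$ ($X{\left(y,F \right)} = \frac{F + y}{y + 43} = \frac{F + y}{43 + y}$)
$102 \cdot 244 - X{\left(N{\left(-13 \right)},58 \right)} = 102 \cdot 244 - \frac{58 + 2 \left(-13\right)}{43 + 2 \left(-13\right)} = 24888 - \frac{58 - 26}{43 - 26} = 24888 - \frac{1}{17} \cdot 32 = 24888 - \frac{32}{17} = \frac{423064}{17}$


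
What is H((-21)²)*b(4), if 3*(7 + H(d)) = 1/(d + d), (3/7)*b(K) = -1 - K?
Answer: 92605/1134 ≈ 81.662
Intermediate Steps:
b(K) = -7/3 - 7*K/3 (b(K) = 7*(-1 - K)/3 = -7/3 - 7*K/3)
H(d) = -7 + 1/(6*d) (H(d) = -7 + 1/(3*(d + d)) = -7 + 1/(3*((2*d))) = -7 + (1/(2*d))/3 = -7 + 1/(6*d))
H((-21)²)*b(4) = (-7 + 1/(6*((-21)²)))*(-7/3 - 7/3*4) = (-7 + (⅙)/441)*(-7/3 - 28/3) = (-7 + (⅙)*(1/441))*(-35/3) = (-7 + 1/2646)*(-35/3) = -18521/2646*(-35/3) = 92605/1134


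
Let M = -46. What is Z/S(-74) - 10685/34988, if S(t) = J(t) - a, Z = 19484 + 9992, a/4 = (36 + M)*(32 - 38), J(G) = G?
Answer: -517330689/5493116 ≈ -94.178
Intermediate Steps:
a = 240 (a = 4*((36 - 46)*(32 - 38)) = 4*(-10*(-6)) = 4*60 = 240)
Z = 29476
S(t) = -240 + t (S(t) = t - 1*240 = t - 240 = -240 + t)
Z/S(-74) - 10685/34988 = 29476/(-240 - 74) - 10685/34988 = 29476/(-314) - 10685*1/34988 = 29476*(-1/314) - 10685/34988 = -14738/157 - 10685/34988 = -517330689/5493116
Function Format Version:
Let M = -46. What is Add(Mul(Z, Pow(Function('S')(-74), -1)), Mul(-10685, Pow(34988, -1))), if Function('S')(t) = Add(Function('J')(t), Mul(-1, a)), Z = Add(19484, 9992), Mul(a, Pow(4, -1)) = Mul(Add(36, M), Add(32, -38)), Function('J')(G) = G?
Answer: Rational(-517330689, 5493116) ≈ -94.178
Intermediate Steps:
a = 240 (a = Mul(4, Mul(Add(36, -46), Add(32, -38))) = Mul(4, Mul(-10, -6)) = Mul(4, 60) = 240)
Z = 29476
Function('S')(t) = Add(-240, t) (Function('S')(t) = Add(t, Mul(-1, 240)) = Add(t, -240) = Add(-240, t))
Add(Mul(Z, Pow(Function('S')(-74), -1)), Mul(-10685, Pow(34988, -1))) = Add(Mul(29476, Pow(Add(-240, -74), -1)), Mul(-10685, Pow(34988, -1))) = Add(Mul(29476, Pow(-314, -1)), Mul(-10685, Rational(1, 34988))) = Add(Mul(29476, Rational(-1, 314)), Rational(-10685, 34988)) = Add(Rational(-14738, 157), Rational(-10685, 34988)) = Rational(-517330689, 5493116)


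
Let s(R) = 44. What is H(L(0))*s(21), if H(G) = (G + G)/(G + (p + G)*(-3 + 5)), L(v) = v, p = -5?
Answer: 0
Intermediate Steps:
H(G) = 2*G/(-10 + 3*G) (H(G) = (G + G)/(G + (-5 + G)*(-3 + 5)) = (2*G)/(G + (-5 + G)*2) = (2*G)/(G + (-10 + 2*G)) = (2*G)/(-10 + 3*G) = 2*G/(-10 + 3*G))
H(L(0))*s(21) = (2*0/(-10 + 3*0))*44 = (2*0/(-10 + 0))*44 = (2*0/(-10))*44 = (2*0*(-1/10))*44 = 0*44 = 0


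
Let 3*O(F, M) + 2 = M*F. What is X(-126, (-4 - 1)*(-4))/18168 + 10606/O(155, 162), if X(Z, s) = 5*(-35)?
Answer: 143418881/114040536 ≈ 1.2576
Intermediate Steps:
O(F, M) = -⅔ + F*M/3 (O(F, M) = -⅔ + (M*F)/3 = -⅔ + (F*M)/3 = -⅔ + F*M/3)
X(Z, s) = -175
X(-126, (-4 - 1)*(-4))/18168 + 10606/O(155, 162) = -175/18168 + 10606/(-⅔ + (⅓)*155*162) = -175*1/18168 + 10606/(-⅔ + 8370) = -175/18168 + 10606/(25108/3) = -175/18168 + 10606*(3/25108) = -175/18168 + 15909/12554 = 143418881/114040536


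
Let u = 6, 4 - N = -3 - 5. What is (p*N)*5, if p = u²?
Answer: 2160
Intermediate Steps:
N = 12 (N = 4 - (-3 - 5) = 4 - 1*(-8) = 4 + 8 = 12)
p = 36 (p = 6² = 36)
(p*N)*5 = (36*12)*5 = 432*5 = 2160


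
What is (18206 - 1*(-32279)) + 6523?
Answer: 57008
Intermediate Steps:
(18206 - 1*(-32279)) + 6523 = (18206 + 32279) + 6523 = 50485 + 6523 = 57008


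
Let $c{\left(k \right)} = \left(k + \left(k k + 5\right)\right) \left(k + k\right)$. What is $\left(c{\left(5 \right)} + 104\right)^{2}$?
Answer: $206116$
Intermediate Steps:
$c{\left(k \right)} = 2 k \left(5 + k + k^{2}\right)$ ($c{\left(k \right)} = \left(k + \left(k^{2} + 5\right)\right) 2 k = \left(k + \left(5 + k^{2}\right)\right) 2 k = \left(5 + k + k^{2}\right) 2 k = 2 k \left(5 + k + k^{2}\right)$)
$\left(c{\left(5 \right)} + 104\right)^{2} = \left(2 \cdot 5 \left(5 + 5 + 5^{2}\right) + 104\right)^{2} = \left(2 \cdot 5 \left(5 + 5 + 25\right) + 104\right)^{2} = \left(2 \cdot 5 \cdot 35 + 104\right)^{2} = \left(350 + 104\right)^{2} = 454^{2} = 206116$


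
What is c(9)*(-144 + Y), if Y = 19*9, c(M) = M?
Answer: 243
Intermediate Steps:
Y = 171
c(9)*(-144 + Y) = 9*(-144 + 171) = 9*27 = 243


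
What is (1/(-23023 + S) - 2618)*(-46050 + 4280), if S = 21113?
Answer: 20886591437/191 ≈ 1.0935e+8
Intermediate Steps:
(1/(-23023 + S) - 2618)*(-46050 + 4280) = (1/(-23023 + 21113) - 2618)*(-46050 + 4280) = (1/(-1910) - 2618)*(-41770) = (-1/1910 - 2618)*(-41770) = -5000381/1910*(-41770) = 20886591437/191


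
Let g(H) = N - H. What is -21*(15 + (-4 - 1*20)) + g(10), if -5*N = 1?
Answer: 894/5 ≈ 178.80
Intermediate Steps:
N = -⅕ (N = -⅕*1 = -⅕ ≈ -0.20000)
g(H) = -⅕ - H
-21*(15 + (-4 - 1*20)) + g(10) = -21*(15 + (-4 - 1*20)) + (-⅕ - 1*10) = -21*(15 + (-4 - 20)) + (-⅕ - 10) = -21*(15 - 24) - 51/5 = -21*(-9) - 51/5 = 189 - 51/5 = 894/5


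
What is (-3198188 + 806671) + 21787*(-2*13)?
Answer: -2957979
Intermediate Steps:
(-3198188 + 806671) + 21787*(-2*13) = -2391517 + 21787*(-26) = -2391517 - 566462 = -2957979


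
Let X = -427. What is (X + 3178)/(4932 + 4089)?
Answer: 917/3007 ≈ 0.30496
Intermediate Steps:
(X + 3178)/(4932 + 4089) = (-427 + 3178)/(4932 + 4089) = 2751/9021 = 2751*(1/9021) = 917/3007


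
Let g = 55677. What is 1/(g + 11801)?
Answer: 1/67478 ≈ 1.4820e-5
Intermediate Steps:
1/(g + 11801) = 1/(55677 + 11801) = 1/67478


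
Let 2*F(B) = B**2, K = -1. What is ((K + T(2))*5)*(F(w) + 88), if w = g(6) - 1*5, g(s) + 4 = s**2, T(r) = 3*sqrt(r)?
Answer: -4525/2 + 13575*sqrt(2)/2 ≈ 7336.5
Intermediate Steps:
g(s) = -4 + s**2
w = 27 (w = (-4 + 6**2) - 1*5 = (-4 + 36) - 5 = 32 - 5 = 27)
F(B) = B**2/2
((K + T(2))*5)*(F(w) + 88) = ((-1 + 3*sqrt(2))*5)*((1/2)*27**2 + 88) = (-5 + 15*sqrt(2))*((1/2)*729 + 88) = (-5 + 15*sqrt(2))*(729/2 + 88) = (-5 + 15*sqrt(2))*(905/2) = -4525/2 + 13575*sqrt(2)/2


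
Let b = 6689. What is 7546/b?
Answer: 7546/6689 ≈ 1.1281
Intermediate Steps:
7546/b = 7546/6689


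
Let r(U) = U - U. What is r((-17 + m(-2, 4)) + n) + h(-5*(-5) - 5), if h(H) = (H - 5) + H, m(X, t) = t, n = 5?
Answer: 35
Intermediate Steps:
h(H) = -5 + 2*H (h(H) = (-5 + H) + H = -5 + 2*H)
r(U) = 0
r((-17 + m(-2, 4)) + n) + h(-5*(-5) - 5) = 0 + (-5 + 2*(-5*(-5) - 5)) = 0 + (-5 + 2*(25 - 5)) = 0 + (-5 + 2*20) = 0 + (-5 + 40) = 0 + 35 = 35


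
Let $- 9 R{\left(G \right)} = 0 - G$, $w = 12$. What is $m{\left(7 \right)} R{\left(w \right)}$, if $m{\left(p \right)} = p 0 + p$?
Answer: $\frac{28}{3} \approx 9.3333$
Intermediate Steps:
$R{\left(G \right)} = \frac{G}{9}$ ($R{\left(G \right)} = - \frac{0 - G}{9} = - \frac{\left(-1\right) G}{9} = \frac{G}{9}$)
$m{\left(p \right)} = p$ ($m{\left(p \right)} = 0 + p = p$)
$m{\left(7 \right)} R{\left(w \right)} = 7 \cdot \frac{1}{9} \cdot 12 = 7 \cdot \frac{4}{3} = \frac{28}{3}$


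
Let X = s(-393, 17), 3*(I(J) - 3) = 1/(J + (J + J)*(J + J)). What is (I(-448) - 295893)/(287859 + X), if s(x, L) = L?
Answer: -712238002559/692947471104 ≈ -1.0278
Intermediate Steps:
I(J) = 3 + 1/(3*(J + 4*J²)) (I(J) = 3 + 1/(3*(J + (J + J)*(J + J))) = 3 + 1/(3*(J + (2*J)*(2*J))) = 3 + 1/(3*(J + 4*J²)))
X = 17
(I(-448) - 295893)/(287859 + X) = ((⅓)*(1 + 9*(-448) + 36*(-448)²)/(-448*(1 + 4*(-448))) - 295893)/(287859 + 17) = ((⅓)*(-1/448)*(1 - 4032 + 36*200704)/(1 - 1792) - 295893)/287876 = ((⅓)*(-1/448)*(1 - 4032 + 7225344)/(-1791) - 295893)*(1/287876) = ((⅓)*(-1/448)*(-1/1791)*7221313 - 295893)*(1/287876) = (7221313/2407104 - 295893)*(1/287876) = -712238002559/2407104*1/287876 = -712238002559/692947471104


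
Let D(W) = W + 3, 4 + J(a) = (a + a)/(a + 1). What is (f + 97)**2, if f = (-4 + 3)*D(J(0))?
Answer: 9604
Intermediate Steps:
J(a) = -4 + 2*a/(1 + a) (J(a) = -4 + (a + a)/(a + 1) = -4 + (2*a)/(1 + a) = -4 + 2*a/(1 + a))
D(W) = 3 + W
f = 1 (f = (-4 + 3)*(3 + 2*(-2 - 1*0)/(1 + 0)) = -(3 + 2*(-2 + 0)/1) = -(3 + 2*1*(-2)) = -(3 - 4) = -1*(-1) = 1)
(f + 97)**2 = (1 + 97)**2 = 98**2 = 9604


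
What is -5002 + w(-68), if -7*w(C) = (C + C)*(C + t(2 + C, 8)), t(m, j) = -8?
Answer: -45350/7 ≈ -6478.6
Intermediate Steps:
w(C) = -2*C*(-8 + C)/7 (w(C) = -(C + C)*(C - 8)/7 = -2*C*(-8 + C)/7)
-5002 + w(-68) = -5002 + (2/7)*(-68)*(8 - 1*(-68)) = -5002 + (2/7)*(-68)*(8 + 68) = -5002 + (2/7)*(-68)*76 = -5002 - 10336/7 = -45350/7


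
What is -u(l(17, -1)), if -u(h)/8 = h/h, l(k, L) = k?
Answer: 8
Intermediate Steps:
u(h) = -8 (u(h) = -8*h/h = -8*1 = -8)
-u(l(17, -1)) = -1*(-8) = 8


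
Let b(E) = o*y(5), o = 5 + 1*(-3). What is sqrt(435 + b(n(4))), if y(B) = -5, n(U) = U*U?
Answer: 5*sqrt(17) ≈ 20.616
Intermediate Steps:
n(U) = U**2
o = 2 (o = 5 - 3 = 2)
b(E) = -10 (b(E) = 2*(-5) = -10)
sqrt(435 + b(n(4))) = sqrt(435 - 10) = sqrt(425) = 5*sqrt(17)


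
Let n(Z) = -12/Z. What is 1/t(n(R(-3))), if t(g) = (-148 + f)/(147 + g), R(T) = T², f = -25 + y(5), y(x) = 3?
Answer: -437/510 ≈ -0.85686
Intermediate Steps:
f = -22 (f = -25 + 3 = -22)
t(g) = -170/(147 + g) (t(g) = (-148 - 22)/(147 + g) = -170/(147 + g))
1/t(n(R(-3))) = 1/(-170/(147 - 12/((-3)²))) = 1/(-170/(147 - 12/9)) = 1/(-170/(147 - 12*⅑)) = 1/(-170/(147 - 4/3)) = 1/(-170/437/3) = 1/(-170*3/437) = 1/(-510/437) = -437/510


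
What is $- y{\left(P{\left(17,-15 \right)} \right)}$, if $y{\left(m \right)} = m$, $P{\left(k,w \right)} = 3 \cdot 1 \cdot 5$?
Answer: $-15$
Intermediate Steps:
$P{\left(k,w \right)} = 15$ ($P{\left(k,w \right)} = 3 \cdot 5 = 15$)
$- y{\left(P{\left(17,-15 \right)} \right)} = \left(-1\right) 15 = -15$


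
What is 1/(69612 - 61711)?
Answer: 1/7901 ≈ 0.00012657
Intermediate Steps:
1/(69612 - 61711) = 1/7901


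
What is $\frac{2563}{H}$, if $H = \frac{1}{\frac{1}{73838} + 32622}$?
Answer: $\frac{6173608916431}{73838} \approx 8.361 \cdot 10^{7}$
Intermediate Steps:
$H = \frac{73838}{2408743237}$ ($H = \frac{1}{\frac{1}{73838} + 32622} = \frac{1}{\frac{2408743237}{73838}} = \frac{73838}{2408743237} \approx 3.0654 \cdot 10^{-5}$)
$\frac{2563}{H} = \frac{2563}{\frac{73838}{2408743237}} = 2563 \cdot \frac{2408743237}{73838} = \frac{6173608916431}{73838}$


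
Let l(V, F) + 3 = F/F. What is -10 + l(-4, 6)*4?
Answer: -18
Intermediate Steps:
l(V, F) = -2 (l(V, F) = -3 + F/F = -3 + 1 = -2)
-10 + l(-4, 6)*4 = -10 - 2*4 = -10 - 8 = -18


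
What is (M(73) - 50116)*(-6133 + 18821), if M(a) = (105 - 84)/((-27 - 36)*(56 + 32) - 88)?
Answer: -223826893069/352 ≈ -6.3587e+8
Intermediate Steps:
M(a) = -21/5632 (M(a) = 21/(-63*88 - 88) = 21/(-5544 - 88) = 21/(-5632) = 21*(-1/5632) = -21/5632)
(M(73) - 50116)*(-6133 + 18821) = (-21/5632 - 50116)*(-6133 + 18821) = -282253333/5632*12688 = -223826893069/352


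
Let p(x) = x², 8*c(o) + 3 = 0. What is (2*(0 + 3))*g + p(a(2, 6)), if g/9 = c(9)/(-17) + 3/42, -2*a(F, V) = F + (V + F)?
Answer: 14303/476 ≈ 30.048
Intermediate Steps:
c(o) = -3/8 (c(o) = -3/8 + (⅛)*0 = -3/8 + 0 = -3/8)
a(F, V) = -F - V/2 (a(F, V) = -(F + (V + F))/2 = -(F + (F + V))/2 = -(V + 2*F)/2 = -F - V/2)
g = 801/952 (g = 9*(-3/8/(-17) + 3/42) = 9*(-3/8*(-1/17) + 3*(1/42)) = 9*(3/136 + 1/14) = 9*(89/952) = 801/952 ≈ 0.84139)
(2*(0 + 3))*g + p(a(2, 6)) = (2*(0 + 3))*(801/952) + (-1*2 - ½*6)² = (2*3)*(801/952) + (-2 - 3)² = 6*(801/952) + (-5)² = 2403/476 + 25 = 14303/476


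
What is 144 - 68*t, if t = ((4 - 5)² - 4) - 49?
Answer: 3680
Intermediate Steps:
t = -52 (t = ((-1)² - 4) - 49 = (1 - 4) - 49 = -3 - 49 = -52)
144 - 68*t = 144 - 68*(-52) = 144 + 3536 = 3680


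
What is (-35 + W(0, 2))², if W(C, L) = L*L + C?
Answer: 961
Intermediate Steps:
W(C, L) = C + L² (W(C, L) = L² + C = C + L²)
(-35 + W(0, 2))² = (-35 + (0 + 2²))² = (-35 + (0 + 4))² = (-35 + 4)² = (-31)² = 961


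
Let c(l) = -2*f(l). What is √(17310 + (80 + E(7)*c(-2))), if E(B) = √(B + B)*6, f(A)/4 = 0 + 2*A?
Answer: √(17390 + 192*√14) ≈ 134.57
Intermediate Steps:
f(A) = 8*A (f(A) = 4*(0 + 2*A) = 4*(2*A) = 8*A)
E(B) = 6*√2*√B (E(B) = √(2*B)*6 = (√2*√B)*6 = 6*√2*√B)
c(l) = -16*l
√(17310 + (80 + E(7)*c(-2))) = √(17310 + (80 + (6*√2*√7)*(-16*(-2)))) = √(17310 + (80 + (6*√14)*32)) = √(17310 + (80 + 192*√14)) = √(17390 + 192*√14)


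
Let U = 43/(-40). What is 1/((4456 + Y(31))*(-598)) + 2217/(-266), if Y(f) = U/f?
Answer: -3662691904471/439456924998 ≈ -8.3346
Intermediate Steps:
U = -43/40 (U = 43*(-1/40) = -43/40 ≈ -1.0750)
Y(f) = -43/(40*f)
1/((4456 + Y(31))*(-598)) + 2217/(-266) = 1/((4456 - 43/40/31)*(-598)) + 2217/(-266) = -1/598/(4456 - 43/40*1/31) + 2217*(-1/266) = -1/598/(4456 - 43/1240) - 2217/266 = -1/598/(5525397/1240) - 2217/266 = (1240/5525397)*(-1/598) - 2217/266 = -620/1652093703 - 2217/266 = -3662691904471/439456924998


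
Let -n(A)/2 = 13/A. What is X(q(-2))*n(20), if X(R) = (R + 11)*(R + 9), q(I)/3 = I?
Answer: -39/2 ≈ -19.500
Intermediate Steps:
n(A) = -26/A
q(I) = 3*I
X(R) = (9 + R)*(11 + R) (X(R) = (11 + R)*(9 + R) = (9 + R)*(11 + R))
X(q(-2))*n(20) = (99 + (3*(-2))² + 20*(3*(-2)))*(-26/20) = (99 + (-6)² + 20*(-6))*(-26*1/20) = (99 + 36 - 120)*(-13/10) = 15*(-13/10) = -39/2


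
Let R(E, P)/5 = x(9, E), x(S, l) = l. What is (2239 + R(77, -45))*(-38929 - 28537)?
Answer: -177030784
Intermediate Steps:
R(E, P) = 5*E
(2239 + R(77, -45))*(-38929 - 28537) = (2239 + 5*77)*(-38929 - 28537) = (2239 + 385)*(-67466) = 2624*(-67466) = -177030784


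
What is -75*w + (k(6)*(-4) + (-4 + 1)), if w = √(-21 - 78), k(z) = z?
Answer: -27 - 225*I*√11 ≈ -27.0 - 746.24*I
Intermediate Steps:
w = 3*I*√11 (w = √(-99) = 3*I*√11 ≈ 9.9499*I)
-75*w + (k(6)*(-4) + (-4 + 1)) = -225*I*√11 + (6*(-4) + (-4 + 1)) = -225*I*√11 + (-24 - 3) = -225*I*√11 - 27 = -27 - 225*I*√11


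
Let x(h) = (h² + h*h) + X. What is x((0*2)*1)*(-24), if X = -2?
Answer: 48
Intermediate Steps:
x(h) = -2 + 2*h² (x(h) = (h² + h*h) - 2 = (h² + h²) - 2 = 2*h² - 2 = -2 + 2*h²)
x((0*2)*1)*(-24) = (-2 + 2*((0*2)*1)²)*(-24) = (-2 + 2*(0*1)²)*(-24) = (-2 + 2*0²)*(-24) = (-2 + 2*0)*(-24) = (-2 + 0)*(-24) = -2*(-24) = 48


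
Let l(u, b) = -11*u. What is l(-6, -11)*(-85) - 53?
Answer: -5663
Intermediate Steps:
l(-6, -11)*(-85) - 53 = -11*(-6)*(-85) - 53 = 66*(-85) - 53 = -5610 - 53 = -5663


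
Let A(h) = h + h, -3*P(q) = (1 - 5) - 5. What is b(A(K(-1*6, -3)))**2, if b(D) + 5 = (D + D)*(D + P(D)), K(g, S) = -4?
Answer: 5625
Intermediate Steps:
P(q) = 3 (P(q) = -((1 - 5) - 5)/3 = -(-4 - 5)/3 = -1/3*(-9) = 3)
A(h) = 2*h
b(D) = -5 + 2*D*(3 + D) (b(D) = -5 + (D + D)*(D + 3) = -5 + (2*D)*(3 + D) = -5 + 2*D*(3 + D))
b(A(K(-1*6, -3)))**2 = (-5 + 2*(2*(-4))**2 + 6*(2*(-4)))**2 = (-5 + 2*(-8)**2 + 6*(-8))**2 = (-5 + 2*64 - 48)**2 = (-5 + 128 - 48)**2 = 75**2 = 5625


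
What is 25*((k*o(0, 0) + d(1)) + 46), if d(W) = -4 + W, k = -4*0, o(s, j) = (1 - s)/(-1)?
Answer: 1075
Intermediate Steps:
o(s, j) = -1 + s (o(s, j) = (1 - s)*(-1) = -1 + s)
k = 0
25*((k*o(0, 0) + d(1)) + 46) = 25*((0*(-1 + 0) + (-4 + 1)) + 46) = 25*((0*(-1) - 3) + 46) = 25*((0 - 3) + 46) = 25*(-3 + 46) = 25*43 = 1075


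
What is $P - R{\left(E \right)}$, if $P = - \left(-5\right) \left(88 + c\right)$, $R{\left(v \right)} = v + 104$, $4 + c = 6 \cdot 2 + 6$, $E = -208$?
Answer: $614$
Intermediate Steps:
$c = 14$ ($c = -4 + \left(6 \cdot 2 + 6\right) = -4 + \left(12 + 6\right) = -4 + 18 = 14$)
$R{\left(v \right)} = 104 + v$
$P = 510$ ($P = - \left(-5\right) \left(88 + 14\right) = - \left(-5\right) 102 = \left(-1\right) \left(-510\right) = 510$)
$P - R{\left(E \right)} = 510 - \left(104 - 208\right) = 510 - -104 = 510 + 104 = 614$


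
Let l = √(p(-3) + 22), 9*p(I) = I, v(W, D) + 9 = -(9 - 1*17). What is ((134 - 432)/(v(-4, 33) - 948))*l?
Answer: 298*√195/2847 ≈ 1.4617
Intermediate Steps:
v(W, D) = -1 (v(W, D) = -9 - (9 - 1*17) = -9 - (9 - 17) = -9 - 1*(-8) = -9 + 8 = -1)
p(I) = I/9
l = √195/3 (l = √((⅑)*(-3) + 22) = √(-⅓ + 22) = √(65/3) = √195/3 ≈ 4.6547)
((134 - 432)/(v(-4, 33) - 948))*l = ((134 - 432)/(-1 - 948))*(√195/3) = (-298/(-949))*(√195/3) = (-298*(-1/949))*(√195/3) = 298*(√195/3)/949 = 298*√195/2847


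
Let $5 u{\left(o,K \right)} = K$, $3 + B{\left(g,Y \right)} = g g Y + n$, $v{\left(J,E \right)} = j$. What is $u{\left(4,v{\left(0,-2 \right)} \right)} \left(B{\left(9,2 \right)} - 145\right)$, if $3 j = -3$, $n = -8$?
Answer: $- \frac{6}{5} \approx -1.2$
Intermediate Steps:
$j = -1$ ($j = \frac{1}{3} \left(-3\right) = -1$)
$v{\left(J,E \right)} = -1$
$B{\left(g,Y \right)} = -11 + Y g^{2}$ ($B{\left(g,Y \right)} = -3 + \left(g g Y - 8\right) = -3 + \left(g^{2} Y - 8\right) = -3 + \left(Y g^{2} - 8\right) = -3 + \left(-8 + Y g^{2}\right) = -11 + Y g^{2}$)
$u{\left(o,K \right)} = \frac{K}{5}$
$u{\left(4,v{\left(0,-2 \right)} \right)} \left(B{\left(9,2 \right)} - 145\right) = \frac{1}{5} \left(-1\right) \left(\left(-11 + 2 \cdot 9^{2}\right) - 145\right) = - \frac{\left(-11 + 2 \cdot 81\right) - 145}{5} = - \frac{\left(-11 + 162\right) - 145}{5} = - \frac{151 - 145}{5} = \left(- \frac{1}{5}\right) 6 = - \frac{6}{5}$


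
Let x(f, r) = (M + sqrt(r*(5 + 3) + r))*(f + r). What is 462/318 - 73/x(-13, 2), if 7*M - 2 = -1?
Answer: 719124/513623 + 10731*sqrt(2)/9691 ≈ 2.9661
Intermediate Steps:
M = 1/7 (M = 2/7 + (1/7)*(-1) = 2/7 - 1/7 = 1/7 ≈ 0.14286)
x(f, r) = (1/7 + 3*sqrt(r))*(f + r) (x(f, r) = (1/7 + sqrt(r*(5 + 3) + r))*(f + r) = (1/7 + sqrt(r*8 + r))*(f + r) = (1/7 + sqrt(8*r + r))*(f + r) = (1/7 + sqrt(9*r))*(f + r) = (1/7 + 3*sqrt(r))*(f + r))
462/318 - 73/x(-13, 2) = 462/318 - 73/(3*2**(3/2) + (1/7)*(-13) + (1/7)*2 + 3*(-13)*sqrt(2)) = 462*(1/318) - 73/(3*(2*sqrt(2)) - 13/7 + 2/7 - 39*sqrt(2)) = 77/53 - 73/(6*sqrt(2) - 13/7 + 2/7 - 39*sqrt(2)) = 77/53 - 73/(-11/7 - 33*sqrt(2))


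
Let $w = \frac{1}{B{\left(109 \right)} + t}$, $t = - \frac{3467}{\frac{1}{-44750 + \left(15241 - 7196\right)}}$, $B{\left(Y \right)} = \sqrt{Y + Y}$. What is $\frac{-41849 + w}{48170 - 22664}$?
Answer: $- \frac{338854477998160205854}{206523986614320464271} - \frac{\sqrt{218}}{413047973228640928542} \approx -1.6408$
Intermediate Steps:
$B{\left(Y \right)} = \sqrt{2} \sqrt{Y}$ ($B{\left(Y \right)} = \sqrt{2 Y} = \sqrt{2} \sqrt{Y}$)
$t = 127256235$ ($t = - \frac{3467}{\frac{1}{-44750 + 8045}} = - \frac{3467}{\frac{1}{-36705}} = - \frac{3467}{- \frac{1}{36705}} = \left(-3467\right) \left(-36705\right) = 127256235$)
$w = \frac{1}{127256235 + \sqrt{218}}$ ($w = \frac{1}{\sqrt{2} \sqrt{109} + 127256235} = \frac{1}{\sqrt{218} + 127256235} = \frac{1}{127256235 + \sqrt{218}} \approx 7.8582 \cdot 10^{-9}$)
$\frac{-41849 + w}{48170 - 22664} = \frac{-41849 + \left(\frac{127256235}{16194149346375007} - \frac{\sqrt{218}}{16194149346375007}\right)}{48170 - 22664} = \frac{- \frac{677708955996320411708}{16194149346375007} - \frac{\sqrt{218}}{16194149346375007}}{25506} = \left(- \frac{677708955996320411708}{16194149346375007} - \frac{\sqrt{218}}{16194149346375007}\right) \frac{1}{25506} = - \frac{338854477998160205854}{206523986614320464271} - \frac{\sqrt{218}}{413047973228640928542}$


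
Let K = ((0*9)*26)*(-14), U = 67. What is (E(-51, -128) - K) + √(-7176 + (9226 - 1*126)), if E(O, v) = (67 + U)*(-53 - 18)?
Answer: -9514 + 2*√481 ≈ -9470.1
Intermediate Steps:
E(O, v) = -9514 (E(O, v) = (67 + 67)*(-53 - 18) = 134*(-71) = -9514)
K = 0 (K = (0*26)*(-14) = 0*(-14) = 0)
(E(-51, -128) - K) + √(-7176 + (9226 - 1*126)) = (-9514 - 1*0) + √(-7176 + (9226 - 1*126)) = (-9514 + 0) + √(-7176 + (9226 - 126)) = -9514 + √(-7176 + 9100) = -9514 + √1924 = -9514 + 2*√481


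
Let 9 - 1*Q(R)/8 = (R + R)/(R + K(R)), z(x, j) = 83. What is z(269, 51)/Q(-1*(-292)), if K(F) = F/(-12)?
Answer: 913/600 ≈ 1.5217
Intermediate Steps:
K(F) = -F/12 (K(F) = F*(-1/12) = -F/12)
Q(R) = 600/11 (Q(R) = 72 - 8*(R + R)/(R - R/12) = 72 - 8*2*R/(11*R/12) = 72 - 8*2*R*12/(11*R) = 72 - 8*24/11 = 72 - 192/11 = 600/11)
z(269, 51)/Q(-1*(-292)) = 83/(600/11) = 83*(11/600) = 913/600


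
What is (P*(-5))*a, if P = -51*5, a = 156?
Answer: 198900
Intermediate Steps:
P = -255
(P*(-5))*a = -255*(-5)*156 = 1275*156 = 198900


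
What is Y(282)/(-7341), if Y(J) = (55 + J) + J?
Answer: -619/7341 ≈ -0.084321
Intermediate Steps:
Y(J) = 55 + 2*J
Y(282)/(-7341) = (55 + 2*282)/(-7341) = (55 + 564)*(-1/7341) = 619*(-1/7341) = -619/7341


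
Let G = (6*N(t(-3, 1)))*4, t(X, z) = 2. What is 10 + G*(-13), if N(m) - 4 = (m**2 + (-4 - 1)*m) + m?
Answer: 10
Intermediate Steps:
N(m) = 4 + m**2 - 4*m (N(m) = 4 + ((m**2 + (-4 - 1)*m) + m) = 4 + ((m**2 - 5*m) + m) = 4 + (m**2 - 4*m) = 4 + m**2 - 4*m)
G = 0 (G = (6*(4 + 2**2 - 4*2))*4 = (6*(4 + 4 - 8))*4 = (6*0)*4 = 0*4 = 0)
10 + G*(-13) = 10 + 0*(-13) = 10 + 0 = 10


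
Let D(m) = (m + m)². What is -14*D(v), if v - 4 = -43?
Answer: -85176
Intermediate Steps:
v = -39 (v = 4 - 43 = -39)
D(m) = 4*m² (D(m) = (2*m)² = 4*m²)
-14*D(v) = -56*(-39)² = -56*1521 = -14*6084 = -85176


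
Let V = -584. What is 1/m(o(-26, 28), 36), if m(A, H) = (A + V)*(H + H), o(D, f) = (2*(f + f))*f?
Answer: 1/183744 ≈ 5.4424e-6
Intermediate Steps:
o(D, f) = 4*f² (o(D, f) = (2*(2*f))*f = (4*f)*f = 4*f²)
m(A, H) = 2*H*(-584 + A) (m(A, H) = (A - 584)*(H + H) = (-584 + A)*(2*H) = 2*H*(-584 + A))
1/m(o(-26, 28), 36) = 1/(2*36*(-584 + 4*28²)) = 1/(2*36*(-584 + 4*784)) = 1/(2*36*(-584 + 3136)) = 1/(2*36*2552) = 1/183744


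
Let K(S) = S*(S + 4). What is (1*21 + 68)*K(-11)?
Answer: 6853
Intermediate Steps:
K(S) = S*(4 + S)
(1*21 + 68)*K(-11) = (1*21 + 68)*(-11*(4 - 11)) = (21 + 68)*(-11*(-7)) = 89*77 = 6853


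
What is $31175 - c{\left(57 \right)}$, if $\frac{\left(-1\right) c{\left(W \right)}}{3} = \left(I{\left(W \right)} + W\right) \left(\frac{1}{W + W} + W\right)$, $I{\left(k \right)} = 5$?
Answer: $\frac{793794}{19} \approx 41779.0$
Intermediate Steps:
$c{\left(W \right)} = - 3 \left(5 + W\right) \left(W + \frac{1}{2 W}\right)$ ($c{\left(W \right)} = - 3 \left(5 + W\right) \left(\frac{1}{W + W} + W\right) = - 3 \left(5 + W\right) \left(\frac{1}{2 W} + W\right) = - 3 \left(5 + W\right) \left(W + \frac{1}{2 W}\right)$)
$31175 - c{\left(57 \right)} = 31175 - \left(- \frac{3}{2} - 855 - 3 \cdot 57^{2} - \frac{15}{2 \cdot 57}\right) = 31175 - \left(- \frac{3}{2} - 855 - 9747 - \frac{5}{38}\right) = 31175 - - \frac{201469}{19} = 31175 + \frac{201469}{19} = \frac{793794}{19}$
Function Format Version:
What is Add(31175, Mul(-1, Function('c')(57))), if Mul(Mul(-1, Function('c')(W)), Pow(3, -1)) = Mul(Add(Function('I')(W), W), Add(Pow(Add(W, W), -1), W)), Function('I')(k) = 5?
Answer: Rational(793794, 19) ≈ 41779.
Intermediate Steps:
Function('c')(W) = Mul(-3, Add(5, W), Add(W, Mul(Rational(1, 2), Pow(W, -1)))) (Function('c')(W) = Mul(-3, Mul(Add(5, W), Add(Pow(Add(W, W), -1), W))) = Mul(-3, Mul(Add(5, W), Add(Pow(Mul(2, W), -1), W))) = Mul(-3, Mul(Add(5, W), Add(Mul(Rational(1, 2), Pow(W, -1)), W))) = Mul(-3, Mul(Add(5, W), Add(W, Mul(Rational(1, 2), Pow(W, -1))))) = Mul(-3, Add(5, W), Add(W, Mul(Rational(1, 2), Pow(W, -1)))))
Add(31175, Mul(-1, Function('c')(57))) = Add(31175, Mul(-1, Add(Rational(-3, 2), Mul(-15, 57), Mul(-3, Pow(57, 2)), Mul(Rational(-15, 2), Pow(57, -1))))) = Add(31175, Mul(-1, Add(Rational(-3, 2), -855, Mul(-3, 3249), Mul(Rational(-15, 2), Rational(1, 57))))) = Add(31175, Mul(-1, Add(Rational(-3, 2), -855, -9747, Rational(-5, 38)))) = Add(31175, Mul(-1, Rational(-201469, 19))) = Add(31175, Rational(201469, 19)) = Rational(793794, 19)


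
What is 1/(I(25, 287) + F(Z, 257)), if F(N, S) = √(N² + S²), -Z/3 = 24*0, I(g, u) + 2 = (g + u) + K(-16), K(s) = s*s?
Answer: 1/823 ≈ 0.0012151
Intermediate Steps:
K(s) = s²
I(g, u) = 254 + g + u (I(g, u) = -2 + ((g + u) + (-16)²) = -2 + ((g + u) + 256) = -2 + (256 + g + u) = 254 + g + u)
Z = 0 (Z = -72*0 = -3*0 = 0)
1/(I(25, 287) + F(Z, 257)) = 1/((254 + 25 + 287) + √(0² + 257²)) = 1/(566 + √(0 + 66049)) = 1/(566 + √66049) = 1/(566 + 257) = 1/823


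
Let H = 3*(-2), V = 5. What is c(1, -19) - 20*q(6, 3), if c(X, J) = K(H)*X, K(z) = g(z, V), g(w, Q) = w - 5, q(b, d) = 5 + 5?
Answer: -211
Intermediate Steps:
q(b, d) = 10
g(w, Q) = -5 + w
H = -6
K(z) = -5 + z
c(X, J) = -11*X (c(X, J) = (-5 - 6)*X = -11*X)
c(1, -19) - 20*q(6, 3) = -11*1 - 20*10 = -11 - 1*200 = -11 - 200 = -211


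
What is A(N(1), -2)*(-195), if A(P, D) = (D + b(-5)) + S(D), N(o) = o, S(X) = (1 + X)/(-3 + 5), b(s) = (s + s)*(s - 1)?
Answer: -22425/2 ≈ -11213.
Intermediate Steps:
b(s) = 2*s*(-1 + s) (b(s) = (2*s)*(-1 + s) = 2*s*(-1 + s))
S(X) = ½ + X/2 (S(X) = (1 + X)/2 = (1 + X)*(½) = ½ + X/2)
A(P, D) = 121/2 + 3*D/2 (A(P, D) = (D + 2*(-5)*(-1 - 5)) + (½ + D/2) = (D + 2*(-5)*(-6)) + (½ + D/2) = (D + 60) + (½ + D/2) = (60 + D) + (½ + D/2) = 121/2 + 3*D/2)
A(N(1), -2)*(-195) = (121/2 + (3/2)*(-2))*(-195) = (121/2 - 3)*(-195) = (115/2)*(-195) = -22425/2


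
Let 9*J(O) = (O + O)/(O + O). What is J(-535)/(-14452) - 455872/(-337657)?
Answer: 59294021639/43918370676 ≈ 1.3501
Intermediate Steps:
J(O) = ⅑ (J(O) = ((O + O)/(O + O))/9 = ((2*O)/((2*O)))/9 = ((2*O)*(1/(2*O)))/9 = (⅑)*1 = ⅑)
J(-535)/(-14452) - 455872/(-337657) = (⅑)/(-14452) - 455872/(-337657) = (⅑)*(-1/14452) - 455872*(-1/337657) = -1/130068 + 455872/337657 = 59294021639/43918370676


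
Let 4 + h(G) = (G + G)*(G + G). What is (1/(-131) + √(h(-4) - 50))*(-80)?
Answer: 80/131 - 80*√10 ≈ -252.37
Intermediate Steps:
h(G) = -4 + 4*G² (h(G) = -4 + (G + G)*(G + G) = -4 + (2*G)*(2*G) = -4 + 4*G²)
(1/(-131) + √(h(-4) - 50))*(-80) = (1/(-131) + √((-4 + 4*(-4)²) - 50))*(-80) = (-1/131 + √((-4 + 4*16) - 50))*(-80) = (-1/131 + √((-4 + 64) - 50))*(-80) = (-1/131 + √(60 - 50))*(-80) = (-1/131 + √10)*(-80) = 80/131 - 80*√10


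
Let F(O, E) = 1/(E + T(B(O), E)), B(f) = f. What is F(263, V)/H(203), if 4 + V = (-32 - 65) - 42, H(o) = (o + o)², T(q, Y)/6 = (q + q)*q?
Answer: 1/136794923860 ≈ 7.3102e-12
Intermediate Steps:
T(q, Y) = 12*q² (T(q, Y) = 6*((q + q)*q) = 6*((2*q)*q) = 6*(2*q²) = 12*q²)
H(o) = 4*o² (H(o) = (2*o)² = 4*o²)
V = -143 (V = -4 + ((-32 - 65) - 42) = -4 + (-97 - 42) = -4 - 139 = -143)
F(O, E) = 1/(E + 12*O²)
F(263, V)/H(203) = 1/((-143 + 12*263²)*((4*203²))) = 1/((-143 + 12*69169)*((4*41209))) = 1/((-143 + 830028)*164836) = (1/164836)/829885 = (1/829885)*(1/164836) = 1/136794923860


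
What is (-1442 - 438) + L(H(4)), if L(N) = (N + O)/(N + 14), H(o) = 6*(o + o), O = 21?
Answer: -116491/62 ≈ -1878.9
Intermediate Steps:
H(o) = 12*o (H(o) = 6*(2*o) = 12*o)
L(N) = (21 + N)/(14 + N) (L(N) = (N + 21)/(N + 14) = (21 + N)/(14 + N))
(-1442 - 438) + L(H(4)) = (-1442 - 438) + (21 + 12*4)/(14 + 12*4) = -1880 + (21 + 48)/(14 + 48) = -1880 + 69/62 = -116491/62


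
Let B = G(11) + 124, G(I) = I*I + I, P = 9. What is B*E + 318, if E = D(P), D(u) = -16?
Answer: -3778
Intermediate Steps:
E = -16
G(I) = I + I**2 (G(I) = I**2 + I = I + I**2)
B = 256 (B = 11*(1 + 11) + 124 = 11*12 + 124 = 132 + 124 = 256)
B*E + 318 = 256*(-16) + 318 = -4096 + 318 = -3778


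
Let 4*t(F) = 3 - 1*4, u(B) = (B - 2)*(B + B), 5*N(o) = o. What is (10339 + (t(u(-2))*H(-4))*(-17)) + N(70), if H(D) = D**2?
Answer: 10421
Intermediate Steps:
N(o) = o/5
u(B) = 2*B*(-2 + B) (u(B) = (-2 + B)*(2*B) = 2*B*(-2 + B))
t(F) = -1/4 (t(F) = (3 - 1*4)/4 = (3 - 4)/4 = (1/4)*(-1) = -1/4)
(10339 + (t(u(-2))*H(-4))*(-17)) + N(70) = (10339 - 1/4*(-4)**2*(-17)) + (1/5)*70 = (10339 - 1/4*16*(-17)) + 14 = (10339 - 4*(-17)) + 14 = (10339 + 68) + 14 = 10407 + 14 = 10421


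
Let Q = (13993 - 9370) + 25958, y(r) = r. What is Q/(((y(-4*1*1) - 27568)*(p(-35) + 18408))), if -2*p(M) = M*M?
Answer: -30581/490657526 ≈ -6.2327e-5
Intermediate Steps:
p(M) = -M²/2 (p(M) = -M*M/2 = -M²/2)
Q = 30581 (Q = 4623 + 25958 = 30581)
Q/(((y(-4*1*1) - 27568)*(p(-35) + 18408))) = 30581/(((-4*1*1 - 27568)*(-½*(-35)² + 18408))) = 30581/(((-4*1 - 27568)*(-½*1225 + 18408))) = 30581/(((-4 - 27568)*(-1225/2 + 18408))) = 30581/((-27572*35591/2)) = 30581/(-490657526) = 30581*(-1/490657526) = -30581/490657526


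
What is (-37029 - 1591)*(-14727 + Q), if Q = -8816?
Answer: 909230660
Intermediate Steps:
(-37029 - 1591)*(-14727 + Q) = (-37029 - 1591)*(-14727 - 8816) = -38620*(-23543) = 909230660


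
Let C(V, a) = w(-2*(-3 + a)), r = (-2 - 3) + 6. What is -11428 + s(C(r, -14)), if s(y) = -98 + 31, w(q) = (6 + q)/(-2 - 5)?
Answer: -11495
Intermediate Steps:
r = 1 (r = -5 + 6 = 1)
w(q) = -6/7 - q/7 (w(q) = (6 + q)/(-7) = (6 + q)*(-⅐) = -6/7 - q/7)
C(V, a) = -12/7 + 2*a/7 (C(V, a) = -6/7 - (-2)*(-3 + a)/7 = -6/7 - (6 - 2*a)/7 = -6/7 + (-6/7 + 2*a/7) = -12/7 + 2*a/7)
s(y) = -67
-11428 + s(C(r, -14)) = -11428 - 67 = -11495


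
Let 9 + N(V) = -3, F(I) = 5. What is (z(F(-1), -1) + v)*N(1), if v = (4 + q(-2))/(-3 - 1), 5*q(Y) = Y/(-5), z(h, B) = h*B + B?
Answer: 2106/25 ≈ 84.240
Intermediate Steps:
z(h, B) = B + B*h (z(h, B) = B*h + B = B + B*h)
q(Y) = -Y/25 (q(Y) = (Y/(-5))/5 = (Y*(-1/5))/5 = (-Y/5)/5 = -Y/25)
N(V) = -12 (N(V) = -9 - 3 = -12)
v = -51/50 (v = (4 - 1/25*(-2))/(-3 - 1) = (4 + 2/25)/(-4) = (102/25)*(-1/4) = -51/50 ≈ -1.0200)
(z(F(-1), -1) + v)*N(1) = (-(1 + 5) - 51/50)*(-12) = (-1*6 - 51/50)*(-12) = (-6 - 51/50)*(-12) = -351/50*(-12) = 2106/25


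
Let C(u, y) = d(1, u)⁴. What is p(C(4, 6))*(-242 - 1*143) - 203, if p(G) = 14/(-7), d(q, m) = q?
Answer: 567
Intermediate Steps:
C(u, y) = 1 (C(u, y) = 1⁴ = 1)
p(G) = -2 (p(G) = 14*(-⅐) = -2)
p(C(4, 6))*(-242 - 1*143) - 203 = -2*(-242 - 1*143) - 203 = -2*(-242 - 143) - 203 = -2*(-385) - 203 = 770 - 203 = 567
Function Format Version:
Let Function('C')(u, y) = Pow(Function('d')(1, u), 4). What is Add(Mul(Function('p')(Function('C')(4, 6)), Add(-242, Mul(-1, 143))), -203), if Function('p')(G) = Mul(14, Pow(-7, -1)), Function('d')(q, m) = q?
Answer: 567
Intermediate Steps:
Function('C')(u, y) = 1 (Function('C')(u, y) = Pow(1, 4) = 1)
Function('p')(G) = -2 (Function('p')(G) = Mul(14, Rational(-1, 7)) = -2)
Add(Mul(Function('p')(Function('C')(4, 6)), Add(-242, Mul(-1, 143))), -203) = Add(Mul(-2, Add(-242, Mul(-1, 143))), -203) = Add(Mul(-2, Add(-242, -143)), -203) = Add(Mul(-2, -385), -203) = Add(770, -203) = 567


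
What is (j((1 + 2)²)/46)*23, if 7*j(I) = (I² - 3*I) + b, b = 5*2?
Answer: 32/7 ≈ 4.5714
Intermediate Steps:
b = 10
j(I) = 10/7 - 3*I/7 + I²/7 (j(I) = ((I² - 3*I) + 10)/7 = (10 + I² - 3*I)/7 = 10/7 - 3*I/7 + I²/7)
(j((1 + 2)²)/46)*23 = ((10/7 - 3*(1 + 2)²/7 + ((1 + 2)²)²/7)/46)*23 = ((10/7 - 3/7*3² + (3²)²/7)/46)*23 = ((10/7 - 3/7*9 + (⅐)*9²)/46)*23 = ((10/7 - 27/7 + (⅐)*81)/46)*23 = ((10/7 - 27/7 + 81/7)/46)*23 = ((1/46)*(64/7))*23 = (32/161)*23 = 32/7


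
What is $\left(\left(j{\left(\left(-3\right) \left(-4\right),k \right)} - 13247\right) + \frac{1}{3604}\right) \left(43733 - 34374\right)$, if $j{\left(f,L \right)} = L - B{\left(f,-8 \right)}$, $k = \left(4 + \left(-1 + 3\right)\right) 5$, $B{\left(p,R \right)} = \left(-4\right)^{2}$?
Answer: $- \frac{446346910429}{3604} \approx -1.2385 \cdot 10^{8}$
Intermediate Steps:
$B{\left(p,R \right)} = 16$
$k = 30$ ($k = \left(4 + 2\right) 5 = 6 \cdot 5 = 30$)
$j{\left(f,L \right)} = -16 + L$ ($j{\left(f,L \right)} = L - 16 = -16 + L$)
$\left(\left(j{\left(\left(-3\right) \left(-4\right),k \right)} - 13247\right) + \frac{1}{3604}\right) \left(43733 - 34374\right) = \left(\left(\left(-16 + 30\right) - 13247\right) + \frac{1}{3604}\right) \left(43733 - 34374\right) = \left(\left(14 - 13247\right) + \frac{1}{3604}\right) 9359 = \left(-13233 + \frac{1}{3604}\right) 9359 = \left(- \frac{47691731}{3604}\right) 9359 = - \frac{446346910429}{3604}$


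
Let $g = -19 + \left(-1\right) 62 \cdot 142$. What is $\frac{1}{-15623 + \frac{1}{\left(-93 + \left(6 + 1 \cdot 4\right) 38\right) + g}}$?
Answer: $- \frac{8536}{133357929} \approx -6.4008 \cdot 10^{-5}$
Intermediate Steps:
$g = -8823$ ($g = -19 - 8804 = -8823$)
$\frac{1}{-15623 + \frac{1}{\left(-93 + \left(6 + 1 \cdot 4\right) 38\right) + g}} = \frac{1}{-15623 + \frac{1}{\left(-93 + \left(6 + 1 \cdot 4\right) 38\right) - 8823}} = \frac{1}{-15623 + \frac{1}{\left(-93 + \left(6 + 4\right) 38\right) - 8823}} = \frac{1}{-15623 + \frac{1}{\left(-93 + 10 \cdot 38\right) - 8823}} = \frac{1}{-15623 + \frac{1}{\left(-93 + 380\right) - 8823}} = \frac{1}{-15623 + \frac{1}{287 - 8823}} = \frac{1}{-15623 + \frac{1}{-8536}} = \frac{1}{-15623 - \frac{1}{8536}} = \frac{1}{- \frac{133357929}{8536}} = - \frac{8536}{133357929}$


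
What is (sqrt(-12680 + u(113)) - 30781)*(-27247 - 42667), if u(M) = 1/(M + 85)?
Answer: 2152022834 - 34957*I*sqrt(55234058)/33 ≈ 2.152e+9 - 7.8727e+6*I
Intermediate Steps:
u(M) = 1/(85 + M)
(sqrt(-12680 + u(113)) - 30781)*(-27247 - 42667) = (sqrt(-12680 + 1/(85 + 113)) - 30781)*(-27247 - 42667) = (sqrt(-12680 + 1/198) - 30781)*(-69914) = (sqrt(-2510639/198) - 30781)*(-69914) = (I*sqrt(55234058)/66 - 30781)*(-69914) = (-30781 + I*sqrt(55234058)/66)*(-69914) = 2152022834 - 34957*I*sqrt(55234058)/33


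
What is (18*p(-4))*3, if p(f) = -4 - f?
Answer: 0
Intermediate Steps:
(18*p(-4))*3 = (18*(-4 - 1*(-4)))*3 = (18*(-4 + 4))*3 = (18*0)*3 = 0*3 = 0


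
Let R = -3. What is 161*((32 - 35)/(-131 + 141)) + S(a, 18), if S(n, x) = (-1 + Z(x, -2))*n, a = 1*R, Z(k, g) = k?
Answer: -993/10 ≈ -99.300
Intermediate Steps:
a = -3 (a = 1*(-3) = -3)
S(n, x) = n*(-1 + x) (S(n, x) = (-1 + x)*n = n*(-1 + x))
161*((32 - 35)/(-131 + 141)) + S(a, 18) = 161*((32 - 35)/(-131 + 141)) - 3*(-1 + 18) = 161*(-3/10) - 3*17 = 161*(-3*⅒) - 51 = 161*(-3/10) - 51 = -483/10 - 51 = -993/10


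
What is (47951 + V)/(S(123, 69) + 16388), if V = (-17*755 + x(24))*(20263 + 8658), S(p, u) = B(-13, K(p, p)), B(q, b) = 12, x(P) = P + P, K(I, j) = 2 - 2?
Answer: -92441219/4100 ≈ -22547.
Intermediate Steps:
K(I, j) = 0
x(P) = 2*P
S(p, u) = 12
V = -369812827 (V = (-17*755 + 2*24)*(20263 + 8658) = (-12835 + 48)*28921 = -12787*28921 = -369812827)
(47951 + V)/(S(123, 69) + 16388) = (47951 - 369812827)/(12 + 16388) = -369764876/16400 = -369764876*1/16400 = -92441219/4100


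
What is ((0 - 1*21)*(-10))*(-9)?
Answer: -1890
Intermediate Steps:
((0 - 1*21)*(-10))*(-9) = ((0 - 21)*(-10))*(-9) = -21*(-10)*(-9) = 210*(-9) = -1890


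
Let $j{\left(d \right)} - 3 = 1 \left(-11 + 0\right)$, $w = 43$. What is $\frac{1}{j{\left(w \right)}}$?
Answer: $- \frac{1}{8} \approx -0.125$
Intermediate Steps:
$j{\left(d \right)} = -8$ ($j{\left(d \right)} = 3 + 1 \left(-11 + 0\right) = 3 + 1 \left(-11\right) = 3 - 11 = -8$)
$\frac{1}{j{\left(w \right)}} = \frac{1}{-8} = - \frac{1}{8}$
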